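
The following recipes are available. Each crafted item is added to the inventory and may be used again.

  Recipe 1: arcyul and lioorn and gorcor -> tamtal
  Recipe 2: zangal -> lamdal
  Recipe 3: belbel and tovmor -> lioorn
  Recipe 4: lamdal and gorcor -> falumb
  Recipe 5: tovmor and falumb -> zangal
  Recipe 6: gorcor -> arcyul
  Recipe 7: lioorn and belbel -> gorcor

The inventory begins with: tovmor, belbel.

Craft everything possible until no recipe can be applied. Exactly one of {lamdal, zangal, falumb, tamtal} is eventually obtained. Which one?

Using Recipe 3, belbel and tovmor make lioorn.
lioorn and belbel -> gorcor (Recipe 7).
Using Recipe 6, gorcor makes arcyul.
arcyul and lioorn and gorcor -> tamtal (Recipe 1).
zangal would need tovmor and falumb (Recipe 5), but falumb is never obtained. falumb would need lamdal and gorcor (Recipe 4), but lamdal is never obtained. lamdal would need zangal (Recipe 2), but zangal is never obtained.

tamtal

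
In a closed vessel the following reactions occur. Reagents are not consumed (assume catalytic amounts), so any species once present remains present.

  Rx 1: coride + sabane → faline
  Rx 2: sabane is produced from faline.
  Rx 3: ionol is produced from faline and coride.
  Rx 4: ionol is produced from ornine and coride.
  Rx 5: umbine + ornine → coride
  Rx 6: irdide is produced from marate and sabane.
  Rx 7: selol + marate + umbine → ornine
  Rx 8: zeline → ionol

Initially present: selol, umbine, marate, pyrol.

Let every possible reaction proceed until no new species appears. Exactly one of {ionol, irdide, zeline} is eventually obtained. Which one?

ionol

selol, marate, and umbine present → ornine forms (Rx 7).
umbine and ornine present → coride forms (Rx 5).
ornine and coride present → ionol forms (Rx 4).
No rule produces zeline, and it is not given. irdide would need marate and sabane (Rx 6), but sabane never forms.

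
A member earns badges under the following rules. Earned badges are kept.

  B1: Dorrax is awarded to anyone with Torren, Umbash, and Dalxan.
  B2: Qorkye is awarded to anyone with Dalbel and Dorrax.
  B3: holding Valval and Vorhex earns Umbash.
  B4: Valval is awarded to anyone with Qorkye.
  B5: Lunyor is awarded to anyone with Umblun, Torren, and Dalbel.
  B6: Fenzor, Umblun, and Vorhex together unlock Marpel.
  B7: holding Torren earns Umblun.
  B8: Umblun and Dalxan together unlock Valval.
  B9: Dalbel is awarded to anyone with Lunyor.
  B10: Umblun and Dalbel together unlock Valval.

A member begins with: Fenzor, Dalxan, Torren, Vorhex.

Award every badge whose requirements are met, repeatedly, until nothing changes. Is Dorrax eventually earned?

With Torren, Umblun is earned (B7).
With Umblun and Dalxan, Valval is earned (B8).
With Valval and Vorhex, Umbash is earned (B3).
With Torren, Umbash, and Dalxan, Dorrax is earned (B1).

Yes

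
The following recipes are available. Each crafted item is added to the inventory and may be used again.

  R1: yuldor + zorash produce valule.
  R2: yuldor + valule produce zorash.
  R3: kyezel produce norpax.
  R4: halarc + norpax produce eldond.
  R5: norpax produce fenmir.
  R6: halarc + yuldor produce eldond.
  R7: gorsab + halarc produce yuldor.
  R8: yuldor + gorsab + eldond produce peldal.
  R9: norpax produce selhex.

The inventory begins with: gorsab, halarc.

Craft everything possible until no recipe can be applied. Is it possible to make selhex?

No

selhex would need norpax (R9), but norpax is never obtained.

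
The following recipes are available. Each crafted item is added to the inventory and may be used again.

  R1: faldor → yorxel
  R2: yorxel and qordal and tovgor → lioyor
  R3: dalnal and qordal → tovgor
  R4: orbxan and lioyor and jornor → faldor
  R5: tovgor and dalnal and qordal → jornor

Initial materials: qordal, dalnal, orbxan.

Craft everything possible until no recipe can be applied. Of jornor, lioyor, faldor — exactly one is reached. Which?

Using R3, dalnal and qordal make tovgor.
tovgor and dalnal and qordal → jornor (R5).
faldor would need orbxan, lioyor, and jornor (R4), but lioyor is never obtained. lioyor would need yorxel, qordal, and tovgor (R2), but yorxel is never obtained.

jornor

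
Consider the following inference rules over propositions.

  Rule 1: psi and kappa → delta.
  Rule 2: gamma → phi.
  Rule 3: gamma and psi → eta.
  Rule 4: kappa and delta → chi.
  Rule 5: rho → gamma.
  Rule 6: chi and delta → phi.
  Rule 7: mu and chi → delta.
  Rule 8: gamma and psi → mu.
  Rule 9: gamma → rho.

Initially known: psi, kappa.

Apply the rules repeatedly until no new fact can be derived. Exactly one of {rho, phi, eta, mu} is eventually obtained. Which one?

psi and kappa hold, so delta follows (Rule 1).
From kappa and delta, Rule 4 gives chi.
From chi and delta, Rule 6 gives phi.
mu would need gamma and psi (Rule 8), but gamma is never established. eta would need gamma and psi (Rule 3), but gamma is never established. rho would need gamma (Rule 9), but gamma is never established.

phi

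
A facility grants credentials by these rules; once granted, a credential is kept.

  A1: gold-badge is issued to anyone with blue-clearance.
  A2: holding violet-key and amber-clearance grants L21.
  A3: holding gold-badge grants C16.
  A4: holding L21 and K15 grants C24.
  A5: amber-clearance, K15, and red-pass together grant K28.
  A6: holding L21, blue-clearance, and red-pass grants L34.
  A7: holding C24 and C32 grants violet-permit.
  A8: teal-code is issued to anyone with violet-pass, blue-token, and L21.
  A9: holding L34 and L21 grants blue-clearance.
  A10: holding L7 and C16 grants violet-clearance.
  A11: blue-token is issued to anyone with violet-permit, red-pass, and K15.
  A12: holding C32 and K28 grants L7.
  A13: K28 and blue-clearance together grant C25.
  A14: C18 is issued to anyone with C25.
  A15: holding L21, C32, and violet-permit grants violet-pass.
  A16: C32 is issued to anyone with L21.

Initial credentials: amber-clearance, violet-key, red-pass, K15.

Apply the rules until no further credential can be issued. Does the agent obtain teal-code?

Holding violet-key and amber-clearance grants L21 (A2).
Holding L21 and K15 grants C24 (A4).
Holding L21 grants C32 (A16).
Holding C24 and C32 grants violet-permit (A7).
Holding L21, C32, and violet-permit grants violet-pass (A15).
Holding violet-permit, red-pass, and K15 grants blue-token (A11).
Holding violet-pass, blue-token, and L21 grants teal-code (A8).

Yes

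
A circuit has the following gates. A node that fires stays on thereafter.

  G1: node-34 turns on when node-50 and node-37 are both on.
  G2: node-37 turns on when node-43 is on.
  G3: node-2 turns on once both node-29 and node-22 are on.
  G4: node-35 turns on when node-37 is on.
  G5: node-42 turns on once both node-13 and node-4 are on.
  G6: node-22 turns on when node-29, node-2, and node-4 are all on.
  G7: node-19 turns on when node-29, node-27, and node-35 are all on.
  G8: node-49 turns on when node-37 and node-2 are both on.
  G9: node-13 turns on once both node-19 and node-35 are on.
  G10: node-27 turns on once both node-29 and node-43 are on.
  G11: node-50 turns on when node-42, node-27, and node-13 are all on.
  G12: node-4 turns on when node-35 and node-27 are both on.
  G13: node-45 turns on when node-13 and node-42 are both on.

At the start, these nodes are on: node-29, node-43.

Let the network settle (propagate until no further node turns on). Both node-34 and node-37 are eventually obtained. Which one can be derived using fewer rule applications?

node-37

node-37: G2: node-43 on → node-37 on. [1 rule application]
node-34: node-29 and node-43 are on, so node-27 turns on (G10). node-43 is on, so node-37 turns on (G2). node-37 is on, so node-35 turns on (G4). node-29, node-27, and node-35 are on, so node-19 turns on (G7). G12: node-35 and node-27 on → node-4 on. node-19 and node-35 are on, so node-13 turns on (G9). G5: node-13 and node-4 on → node-42 on. G11: node-42, node-27, and node-13 on → node-50 on. node-50 and node-37 are on, so node-34 turns on (G1). [9 rule applications]
node-37 needs fewer.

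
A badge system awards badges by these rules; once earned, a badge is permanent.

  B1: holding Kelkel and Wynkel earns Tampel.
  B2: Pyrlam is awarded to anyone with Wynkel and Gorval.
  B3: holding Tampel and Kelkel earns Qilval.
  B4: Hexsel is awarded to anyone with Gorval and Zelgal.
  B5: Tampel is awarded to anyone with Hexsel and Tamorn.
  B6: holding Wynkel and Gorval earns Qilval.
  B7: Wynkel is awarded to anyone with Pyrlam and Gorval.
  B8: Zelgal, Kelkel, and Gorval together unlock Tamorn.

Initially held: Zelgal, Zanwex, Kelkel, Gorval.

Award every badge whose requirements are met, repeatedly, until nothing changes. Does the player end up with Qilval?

Yes

With Zelgal, Kelkel, and Gorval, Tamorn is earned (B8).
With Gorval and Zelgal, Hexsel is earned (B4).
With Hexsel and Tamorn, Tampel is earned (B5).
With Tampel and Kelkel, Qilval is earned (B3).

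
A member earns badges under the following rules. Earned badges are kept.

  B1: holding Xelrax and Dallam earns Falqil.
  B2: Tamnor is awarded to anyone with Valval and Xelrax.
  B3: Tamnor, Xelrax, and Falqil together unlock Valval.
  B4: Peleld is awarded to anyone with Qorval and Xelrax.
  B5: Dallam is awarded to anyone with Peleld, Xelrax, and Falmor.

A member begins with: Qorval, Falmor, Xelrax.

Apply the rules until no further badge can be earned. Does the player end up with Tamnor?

No

Tamnor would need Valval and Xelrax (B2), but Valval is never earned.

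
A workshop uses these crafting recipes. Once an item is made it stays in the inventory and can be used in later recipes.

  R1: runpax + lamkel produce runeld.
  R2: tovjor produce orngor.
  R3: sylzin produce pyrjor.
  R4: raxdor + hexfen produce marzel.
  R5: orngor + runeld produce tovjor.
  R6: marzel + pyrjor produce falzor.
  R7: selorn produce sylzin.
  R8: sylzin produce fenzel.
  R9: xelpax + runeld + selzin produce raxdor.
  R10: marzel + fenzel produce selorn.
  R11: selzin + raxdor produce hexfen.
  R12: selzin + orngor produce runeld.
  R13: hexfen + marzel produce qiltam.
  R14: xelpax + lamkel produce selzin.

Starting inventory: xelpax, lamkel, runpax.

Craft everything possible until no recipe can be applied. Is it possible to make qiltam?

Yes

xelpax + lamkel → selzin (R14).
Using R1, runpax and lamkel make runeld.
xelpax + runeld + selzin → raxdor (R9).
Using R11, selzin and raxdor make hexfen.
raxdor + hexfen → marzel (R4).
hexfen + marzel → qiltam (R13).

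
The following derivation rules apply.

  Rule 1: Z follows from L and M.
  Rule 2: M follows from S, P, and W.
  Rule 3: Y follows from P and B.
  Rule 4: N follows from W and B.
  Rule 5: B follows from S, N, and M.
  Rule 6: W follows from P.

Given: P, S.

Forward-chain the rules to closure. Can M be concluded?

P holds, so W follows (Rule 6).
From S, P, and W, Rule 2 gives M.

Yes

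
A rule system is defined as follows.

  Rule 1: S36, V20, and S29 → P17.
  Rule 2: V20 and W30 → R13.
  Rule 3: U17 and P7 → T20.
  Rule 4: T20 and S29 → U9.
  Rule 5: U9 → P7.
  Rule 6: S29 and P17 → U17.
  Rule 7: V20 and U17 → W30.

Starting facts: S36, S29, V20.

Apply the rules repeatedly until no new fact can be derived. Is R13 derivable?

S36, V20, and S29 hold, so P17 follows (Rule 1).
S29 and P17 hold, so U17 follows (Rule 6).
V20 and U17 hold, so W30 follows (Rule 7).
From V20 and W30, Rule 2 gives R13.

Yes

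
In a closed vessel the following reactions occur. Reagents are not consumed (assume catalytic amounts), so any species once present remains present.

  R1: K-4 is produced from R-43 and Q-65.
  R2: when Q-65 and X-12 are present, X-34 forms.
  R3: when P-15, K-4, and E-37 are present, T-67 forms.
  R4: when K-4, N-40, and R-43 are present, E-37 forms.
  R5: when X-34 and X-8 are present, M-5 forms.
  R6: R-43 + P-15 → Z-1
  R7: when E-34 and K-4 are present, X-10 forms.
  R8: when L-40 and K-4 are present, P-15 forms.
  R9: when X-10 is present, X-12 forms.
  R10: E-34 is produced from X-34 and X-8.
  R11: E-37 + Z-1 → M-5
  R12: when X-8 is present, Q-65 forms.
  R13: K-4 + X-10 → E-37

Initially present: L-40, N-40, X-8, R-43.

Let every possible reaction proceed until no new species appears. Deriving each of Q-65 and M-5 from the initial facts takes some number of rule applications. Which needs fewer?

Q-65

Q-65: X-8 present → Q-65 forms (R12). [1 rule application]
M-5: X-8 present → Q-65 forms (R12). R-43 and Q-65 present → K-4 forms (R1). K-4, N-40, and R-43 present → E-37 forms (R4). L-40 and K-4 present → P-15 forms (R8). R-43 and P-15 present → Z-1 forms (R6). E-37 and Z-1 present → M-5 forms (R11). [6 rule applications]
Q-65 needs fewer.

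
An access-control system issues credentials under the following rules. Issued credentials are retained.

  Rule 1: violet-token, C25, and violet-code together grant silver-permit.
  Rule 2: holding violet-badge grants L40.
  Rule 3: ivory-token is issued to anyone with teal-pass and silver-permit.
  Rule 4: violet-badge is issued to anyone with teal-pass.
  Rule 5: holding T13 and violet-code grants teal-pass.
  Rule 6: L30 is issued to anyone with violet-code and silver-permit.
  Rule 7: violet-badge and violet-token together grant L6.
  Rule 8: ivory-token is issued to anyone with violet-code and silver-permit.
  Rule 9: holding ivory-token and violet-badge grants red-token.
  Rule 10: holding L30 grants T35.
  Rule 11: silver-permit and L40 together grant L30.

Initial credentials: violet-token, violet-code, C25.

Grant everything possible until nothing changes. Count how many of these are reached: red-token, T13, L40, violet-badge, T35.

1

Holding violet-token, C25, and violet-code grants silver-permit (Rule 1).
Holding violet-code and silver-permit grants L30 (Rule 6).
Holding L30 grants T35 (Rule 10).
red-token would need ivory-token and violet-badge (Rule 9), but violet-badge is never granted.
No rule produces T13, and it is not given.
L40 would need violet-badge (Rule 2), but violet-badge is never granted.
violet-badge would need teal-pass (Rule 4), but teal-pass is never granted.
T35: reached.
Reached: T35 — 1 of the 5.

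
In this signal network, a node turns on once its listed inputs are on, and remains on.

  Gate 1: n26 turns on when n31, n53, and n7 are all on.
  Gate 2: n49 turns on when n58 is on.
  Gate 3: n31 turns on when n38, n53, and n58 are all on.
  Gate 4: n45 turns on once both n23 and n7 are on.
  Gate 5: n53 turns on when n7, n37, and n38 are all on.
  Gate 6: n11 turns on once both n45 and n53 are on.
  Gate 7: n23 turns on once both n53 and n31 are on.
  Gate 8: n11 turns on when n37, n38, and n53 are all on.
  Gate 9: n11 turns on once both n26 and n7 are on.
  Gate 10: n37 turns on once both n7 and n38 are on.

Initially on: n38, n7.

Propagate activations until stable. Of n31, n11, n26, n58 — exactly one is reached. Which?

n7 and n38 are on, so n37 turns on (Gate 10).
Gate 5: n7, n37, and n38 on → n53 on.
n37, n38, and n53 are on, so n11 turns on (Gate 8).
n26 would need n31, n53, and n7 (Gate 1), but n31 never turns on. No rule produces n58, and it is not given. n31 would need n38, n53, and n58 (Gate 3), but n58 never turns on.

n11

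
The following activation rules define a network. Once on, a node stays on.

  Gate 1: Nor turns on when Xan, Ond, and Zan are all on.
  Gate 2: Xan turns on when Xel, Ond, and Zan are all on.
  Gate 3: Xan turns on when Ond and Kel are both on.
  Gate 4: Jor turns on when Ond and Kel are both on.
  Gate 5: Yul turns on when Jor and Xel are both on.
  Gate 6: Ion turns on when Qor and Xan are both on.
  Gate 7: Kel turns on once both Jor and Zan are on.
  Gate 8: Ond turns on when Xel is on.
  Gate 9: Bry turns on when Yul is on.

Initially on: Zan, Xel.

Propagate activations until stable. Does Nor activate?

Yes

Gate 8: Xel on → Ond on.
Gate 2: Xel, Ond, and Zan on → Xan on.
Gate 1: Xan, Ond, and Zan on → Nor on.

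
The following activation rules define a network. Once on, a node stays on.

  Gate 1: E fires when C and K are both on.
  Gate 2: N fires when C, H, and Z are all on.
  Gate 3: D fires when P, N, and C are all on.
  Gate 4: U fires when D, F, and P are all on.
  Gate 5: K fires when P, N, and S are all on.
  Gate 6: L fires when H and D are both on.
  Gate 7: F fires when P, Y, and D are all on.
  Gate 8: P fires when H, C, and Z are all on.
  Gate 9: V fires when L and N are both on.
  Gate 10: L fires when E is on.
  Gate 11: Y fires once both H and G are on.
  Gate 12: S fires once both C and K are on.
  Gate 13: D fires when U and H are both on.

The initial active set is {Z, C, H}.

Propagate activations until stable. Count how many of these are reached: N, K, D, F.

2

C, H, and Z are on, so N fires (Gate 2).
H, C, and Z are on, so P fires (Gate 8).
P, N, and C are on, so D fires (Gate 3).
N: reached.
K would need P, N, and S (Gate 5), but S never turns on.
D: reached.
F would need P, Y, and D (Gate 7), but Y never turns on.
Reached: N and D — 2 of the 4.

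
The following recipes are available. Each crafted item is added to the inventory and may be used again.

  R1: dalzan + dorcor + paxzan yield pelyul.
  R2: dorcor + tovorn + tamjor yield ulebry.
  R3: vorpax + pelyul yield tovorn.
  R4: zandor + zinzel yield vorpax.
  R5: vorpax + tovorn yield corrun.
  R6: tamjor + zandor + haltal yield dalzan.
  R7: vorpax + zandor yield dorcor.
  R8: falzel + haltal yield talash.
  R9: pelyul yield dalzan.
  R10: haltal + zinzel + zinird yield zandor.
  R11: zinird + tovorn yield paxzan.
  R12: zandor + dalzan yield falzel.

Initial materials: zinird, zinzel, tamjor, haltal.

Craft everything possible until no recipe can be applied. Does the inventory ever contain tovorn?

tovorn would need vorpax and pelyul (R3), but pelyul is never obtained.

No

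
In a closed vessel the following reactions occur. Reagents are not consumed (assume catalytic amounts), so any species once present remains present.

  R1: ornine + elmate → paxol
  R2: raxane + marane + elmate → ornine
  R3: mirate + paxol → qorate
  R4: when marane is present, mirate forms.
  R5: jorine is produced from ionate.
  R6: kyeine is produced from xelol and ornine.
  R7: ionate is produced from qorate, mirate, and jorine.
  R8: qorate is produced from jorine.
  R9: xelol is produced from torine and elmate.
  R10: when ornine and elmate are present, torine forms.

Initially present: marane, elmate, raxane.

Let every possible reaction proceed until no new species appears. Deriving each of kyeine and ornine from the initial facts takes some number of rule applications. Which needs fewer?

ornine

ornine: raxane, marane, and elmate present → ornine forms (R2). [1 rule application]
kyeine: raxane, marane, and elmate present → ornine forms (R2). ornine and elmate present → torine forms (R10). torine and elmate present → xelol forms (R9). xelol and ornine present → kyeine forms (R6). [4 rule applications]
ornine needs fewer.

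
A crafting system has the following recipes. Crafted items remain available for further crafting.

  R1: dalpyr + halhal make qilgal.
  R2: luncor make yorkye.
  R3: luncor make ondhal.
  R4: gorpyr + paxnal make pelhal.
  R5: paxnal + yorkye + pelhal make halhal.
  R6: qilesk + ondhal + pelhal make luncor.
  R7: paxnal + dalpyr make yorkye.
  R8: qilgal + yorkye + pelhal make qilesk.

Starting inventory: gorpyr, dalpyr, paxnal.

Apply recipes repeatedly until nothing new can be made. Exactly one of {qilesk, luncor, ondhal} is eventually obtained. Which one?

qilesk

paxnal + dalpyr → yorkye (R7).
Using R4, gorpyr and paxnal make pelhal.
Using R5, paxnal, yorkye, and pelhal make halhal.
dalpyr + halhal → qilgal (R1).
Using R8, qilgal, yorkye, and pelhal make qilesk.
luncor would need qilesk, ondhal, and pelhal (R6), but ondhal is never obtained. ondhal would need luncor (R3), but luncor is never obtained.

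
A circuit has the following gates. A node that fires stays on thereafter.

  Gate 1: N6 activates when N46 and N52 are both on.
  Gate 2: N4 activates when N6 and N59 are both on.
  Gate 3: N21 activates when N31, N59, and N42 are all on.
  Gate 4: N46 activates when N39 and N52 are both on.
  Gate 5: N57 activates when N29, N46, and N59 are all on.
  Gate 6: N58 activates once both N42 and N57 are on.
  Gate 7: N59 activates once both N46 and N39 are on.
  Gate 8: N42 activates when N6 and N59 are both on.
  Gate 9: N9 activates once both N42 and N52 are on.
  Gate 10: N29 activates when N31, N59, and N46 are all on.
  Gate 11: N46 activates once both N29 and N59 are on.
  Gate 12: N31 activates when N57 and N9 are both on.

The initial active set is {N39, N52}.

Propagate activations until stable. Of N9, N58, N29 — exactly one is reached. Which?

N9

N39 and N52 are on, so N46 activates (Gate 4).
N46 and N52 are on, so N6 activates (Gate 1).
N46 and N39 are on, so N59 activates (Gate 7).
N6 and N59 are on, so N42 activates (Gate 8).
N42 and N52 are on, so N9 activates (Gate 9).
N58 would need N42 and N57 (Gate 6), but N57 never turns on. N29 would need N31, N59, and N46 (Gate 10), but N31 never turns on.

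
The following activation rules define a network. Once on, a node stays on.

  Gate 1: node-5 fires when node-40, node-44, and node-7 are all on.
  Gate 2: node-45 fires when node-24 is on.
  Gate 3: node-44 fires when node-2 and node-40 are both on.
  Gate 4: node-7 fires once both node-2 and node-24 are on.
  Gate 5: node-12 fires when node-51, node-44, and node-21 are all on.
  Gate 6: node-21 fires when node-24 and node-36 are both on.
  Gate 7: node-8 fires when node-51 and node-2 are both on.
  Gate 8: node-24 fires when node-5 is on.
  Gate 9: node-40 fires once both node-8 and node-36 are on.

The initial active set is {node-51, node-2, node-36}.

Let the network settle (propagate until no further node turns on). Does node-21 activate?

node-21 would need node-24 and node-36 (Gate 6), but node-24 never turns on.

No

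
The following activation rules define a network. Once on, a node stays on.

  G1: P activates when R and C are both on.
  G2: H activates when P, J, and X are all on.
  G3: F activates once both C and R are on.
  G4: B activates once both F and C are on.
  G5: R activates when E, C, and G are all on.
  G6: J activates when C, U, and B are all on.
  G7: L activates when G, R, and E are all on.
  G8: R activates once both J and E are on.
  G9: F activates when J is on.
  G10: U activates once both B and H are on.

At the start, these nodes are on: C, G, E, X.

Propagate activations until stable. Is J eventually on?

J would need C, U, and B (G6), but U never turns on.

No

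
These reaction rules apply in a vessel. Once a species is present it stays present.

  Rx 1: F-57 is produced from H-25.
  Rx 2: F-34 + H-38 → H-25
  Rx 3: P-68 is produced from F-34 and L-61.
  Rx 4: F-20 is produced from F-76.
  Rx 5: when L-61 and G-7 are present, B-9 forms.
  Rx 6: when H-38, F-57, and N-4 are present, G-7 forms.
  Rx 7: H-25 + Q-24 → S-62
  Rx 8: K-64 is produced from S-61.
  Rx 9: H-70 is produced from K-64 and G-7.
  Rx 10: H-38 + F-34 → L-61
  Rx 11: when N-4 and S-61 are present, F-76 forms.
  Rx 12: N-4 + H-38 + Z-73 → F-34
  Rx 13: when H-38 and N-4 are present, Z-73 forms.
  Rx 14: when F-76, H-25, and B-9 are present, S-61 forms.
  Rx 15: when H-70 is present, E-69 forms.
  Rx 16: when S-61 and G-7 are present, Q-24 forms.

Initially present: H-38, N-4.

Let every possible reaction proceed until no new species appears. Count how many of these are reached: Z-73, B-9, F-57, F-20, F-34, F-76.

H-38 and N-4 present → Z-73 forms (Rx 13).
N-4, H-38, and Z-73 present → F-34 forms (Rx 12).
F-34 and H-38 present → H-25 forms (Rx 2).
H-38 and F-34 present → L-61 forms (Rx 10).
H-25 present → F-57 forms (Rx 1).
H-38, F-57, and N-4 present → G-7 forms (Rx 6).
L-61 and G-7 present → B-9 forms (Rx 5).
Z-73: reached.
B-9: reached.
F-57: reached.
F-20 would need F-76 (Rx 4), but F-76 never forms.
F-34: reached.
F-76 would need N-4 and S-61 (Rx 11), but S-61 never forms.
Reached: Z-73, B-9, F-57, and F-34 — 4 of the 6.

4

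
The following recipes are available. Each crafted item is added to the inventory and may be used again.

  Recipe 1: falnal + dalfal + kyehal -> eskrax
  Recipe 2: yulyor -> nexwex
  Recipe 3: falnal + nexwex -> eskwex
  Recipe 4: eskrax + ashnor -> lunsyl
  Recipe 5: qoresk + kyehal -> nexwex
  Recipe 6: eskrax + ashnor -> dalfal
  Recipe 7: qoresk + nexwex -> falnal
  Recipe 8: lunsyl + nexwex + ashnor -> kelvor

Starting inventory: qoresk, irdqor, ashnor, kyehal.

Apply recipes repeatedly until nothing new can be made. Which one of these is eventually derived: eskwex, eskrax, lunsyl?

eskwex

qoresk + kyehal -> nexwex (Recipe 5).
Using Recipe 7, qoresk and nexwex make falnal.
falnal + nexwex -> eskwex (Recipe 3).
lunsyl would need eskrax and ashnor (Recipe 4), but eskrax is never obtained. eskrax would need falnal, dalfal, and kyehal (Recipe 1), but dalfal is never obtained.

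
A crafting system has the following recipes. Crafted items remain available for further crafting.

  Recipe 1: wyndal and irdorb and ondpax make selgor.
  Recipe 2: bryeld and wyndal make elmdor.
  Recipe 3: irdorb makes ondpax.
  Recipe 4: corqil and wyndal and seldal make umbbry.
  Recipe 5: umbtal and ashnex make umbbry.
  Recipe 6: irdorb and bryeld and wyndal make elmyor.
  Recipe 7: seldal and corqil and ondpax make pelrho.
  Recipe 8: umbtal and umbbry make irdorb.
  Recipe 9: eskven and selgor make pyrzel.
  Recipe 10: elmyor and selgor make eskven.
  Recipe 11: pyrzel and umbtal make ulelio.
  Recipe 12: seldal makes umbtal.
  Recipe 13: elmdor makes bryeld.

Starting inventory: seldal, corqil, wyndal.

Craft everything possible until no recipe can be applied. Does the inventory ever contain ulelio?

ulelio would need pyrzel and umbtal (Recipe 11), but pyrzel is never obtained.

No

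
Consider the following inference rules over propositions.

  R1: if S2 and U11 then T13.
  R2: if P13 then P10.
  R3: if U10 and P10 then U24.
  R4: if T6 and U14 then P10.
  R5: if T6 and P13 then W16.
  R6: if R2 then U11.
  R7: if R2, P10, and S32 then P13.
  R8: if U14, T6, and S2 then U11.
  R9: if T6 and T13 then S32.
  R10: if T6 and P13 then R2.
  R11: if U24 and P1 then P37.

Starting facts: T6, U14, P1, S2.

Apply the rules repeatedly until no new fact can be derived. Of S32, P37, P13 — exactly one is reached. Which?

S32

From U14, T6, and S2, R8 gives U11.
S2 and U11 hold, so T13 follows (R1).
T6 and T13 hold, so S32 follows (R9).
P13 would need R2, P10, and S32 (R7), but R2 is never established. P37 would need U24 and P1 (R11), but U24 is never established.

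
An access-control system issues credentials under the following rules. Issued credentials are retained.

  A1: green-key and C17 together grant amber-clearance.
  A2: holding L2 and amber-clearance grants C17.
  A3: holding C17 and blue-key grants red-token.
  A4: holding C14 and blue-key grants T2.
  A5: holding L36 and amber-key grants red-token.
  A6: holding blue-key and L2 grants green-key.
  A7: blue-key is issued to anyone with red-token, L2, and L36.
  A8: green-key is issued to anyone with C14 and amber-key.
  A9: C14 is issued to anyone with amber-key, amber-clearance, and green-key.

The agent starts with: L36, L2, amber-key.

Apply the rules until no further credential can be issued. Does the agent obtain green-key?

Yes

Holding L36 and amber-key grants red-token (A5).
Holding red-token, L2, and L36 grants blue-key (A7).
Holding blue-key and L2 grants green-key (A6).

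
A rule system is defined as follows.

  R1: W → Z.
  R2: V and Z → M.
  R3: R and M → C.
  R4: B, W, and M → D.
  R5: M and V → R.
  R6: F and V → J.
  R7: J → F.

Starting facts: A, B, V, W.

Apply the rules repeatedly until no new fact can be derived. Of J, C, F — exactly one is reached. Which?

C

From W, R1 gives Z.
From V and Z, R2 gives M.
M and V hold, so R follows (R5).
R and M hold, so C follows (R3).
J would need F and V (R6), but F is never established. F would need J (R7), but J is never established.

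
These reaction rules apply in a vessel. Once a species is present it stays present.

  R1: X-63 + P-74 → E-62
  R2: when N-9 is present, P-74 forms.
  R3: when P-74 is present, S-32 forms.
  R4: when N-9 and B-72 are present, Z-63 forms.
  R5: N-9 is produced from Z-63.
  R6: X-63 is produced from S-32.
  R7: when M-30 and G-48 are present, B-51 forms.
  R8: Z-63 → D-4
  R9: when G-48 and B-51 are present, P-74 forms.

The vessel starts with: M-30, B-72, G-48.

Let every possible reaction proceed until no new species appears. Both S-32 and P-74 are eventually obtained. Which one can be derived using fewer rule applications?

P-74

P-74: M-30 and G-48 present → B-51 forms (R7). G-48 and B-51 present → P-74 forms (R9). [2 rule applications]
S-32: M-30 and G-48 present → B-51 forms (R7). G-48 and B-51 present → P-74 forms (R9). P-74 present → S-32 forms (R3). [3 rule applications]
P-74 needs fewer.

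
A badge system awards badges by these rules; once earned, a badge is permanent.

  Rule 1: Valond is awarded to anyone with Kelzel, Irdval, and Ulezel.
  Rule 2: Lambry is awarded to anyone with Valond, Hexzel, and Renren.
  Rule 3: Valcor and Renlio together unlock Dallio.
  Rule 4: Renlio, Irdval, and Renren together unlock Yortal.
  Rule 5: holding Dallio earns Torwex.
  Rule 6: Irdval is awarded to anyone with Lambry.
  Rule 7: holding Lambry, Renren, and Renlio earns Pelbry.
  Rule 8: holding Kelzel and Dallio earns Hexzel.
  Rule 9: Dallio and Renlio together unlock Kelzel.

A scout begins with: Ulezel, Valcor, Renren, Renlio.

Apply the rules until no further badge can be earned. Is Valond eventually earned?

Valond would need Kelzel, Irdval, and Ulezel (Rule 1), but Irdval is never earned.

No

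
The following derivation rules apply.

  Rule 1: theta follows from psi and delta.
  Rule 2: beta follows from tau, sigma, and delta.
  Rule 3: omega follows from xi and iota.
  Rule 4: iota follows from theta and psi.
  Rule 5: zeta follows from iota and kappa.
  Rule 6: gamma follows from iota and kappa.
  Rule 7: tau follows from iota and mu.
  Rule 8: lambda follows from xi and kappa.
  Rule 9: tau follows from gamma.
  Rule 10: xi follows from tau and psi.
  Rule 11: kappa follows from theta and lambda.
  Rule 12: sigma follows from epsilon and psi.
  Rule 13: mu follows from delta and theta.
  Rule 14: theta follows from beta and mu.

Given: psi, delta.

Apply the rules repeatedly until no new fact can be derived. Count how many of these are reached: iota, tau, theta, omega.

psi and delta hold, so theta follows (Rule 1).
From delta and theta, Rule 13 gives mu.
From theta and psi, Rule 4 gives iota.
From iota and mu, Rule 7 gives tau.
From tau and psi, Rule 10 gives xi.
From xi and iota, Rule 3 gives omega.
iota: reached.
tau: reached.
theta: reached.
omega: reached.
All 4 are reached.

4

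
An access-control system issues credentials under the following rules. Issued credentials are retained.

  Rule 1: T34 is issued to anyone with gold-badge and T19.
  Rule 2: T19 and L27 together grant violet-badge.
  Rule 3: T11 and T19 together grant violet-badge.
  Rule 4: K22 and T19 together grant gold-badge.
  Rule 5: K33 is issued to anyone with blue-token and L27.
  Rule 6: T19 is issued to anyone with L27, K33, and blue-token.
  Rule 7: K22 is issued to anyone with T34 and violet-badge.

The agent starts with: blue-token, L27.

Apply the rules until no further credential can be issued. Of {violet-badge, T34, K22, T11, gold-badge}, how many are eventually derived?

Holding blue-token and L27 grants K33 (Rule 5).
Holding L27, K33, and blue-token grants T19 (Rule 6).
Holding T19 and L27 grants violet-badge (Rule 2).
violet-badge: reached.
T34 would need gold-badge and T19 (Rule 1), but gold-badge is never granted.
K22 would need T34 and violet-badge (Rule 7), but T34 is never granted.
No rule produces T11, and it is not given.
gold-badge would need K22 and T19 (Rule 4), but K22 is never granted.
Reached: violet-badge — 1 of the 5.

1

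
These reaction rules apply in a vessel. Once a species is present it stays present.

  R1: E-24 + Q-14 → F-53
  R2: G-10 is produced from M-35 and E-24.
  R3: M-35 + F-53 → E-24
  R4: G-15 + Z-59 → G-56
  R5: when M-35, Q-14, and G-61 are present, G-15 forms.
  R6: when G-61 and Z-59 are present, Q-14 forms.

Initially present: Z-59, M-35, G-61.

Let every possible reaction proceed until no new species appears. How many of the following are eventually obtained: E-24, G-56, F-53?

1

G-61 and Z-59 present → Q-14 forms (R6).
M-35, Q-14, and G-61 present → G-15 forms (R5).
G-15 and Z-59 present → G-56 forms (R4).
E-24 would need M-35 and F-53 (R3), but F-53 never forms.
G-56: reached.
F-53 would need E-24 and Q-14 (R1), but E-24 never forms.
Reached: G-56 — 1 of the 3.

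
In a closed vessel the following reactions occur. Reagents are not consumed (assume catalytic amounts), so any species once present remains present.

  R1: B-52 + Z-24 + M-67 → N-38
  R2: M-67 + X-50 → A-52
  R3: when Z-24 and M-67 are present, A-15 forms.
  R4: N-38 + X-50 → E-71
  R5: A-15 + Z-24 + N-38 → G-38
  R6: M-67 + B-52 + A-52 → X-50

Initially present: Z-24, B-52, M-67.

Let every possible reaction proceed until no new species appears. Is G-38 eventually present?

Z-24 and M-67 present → A-15 forms (R3).
B-52, Z-24, and M-67 present → N-38 forms (R1).
A-15, Z-24, and N-38 present → G-38 forms (R5).

Yes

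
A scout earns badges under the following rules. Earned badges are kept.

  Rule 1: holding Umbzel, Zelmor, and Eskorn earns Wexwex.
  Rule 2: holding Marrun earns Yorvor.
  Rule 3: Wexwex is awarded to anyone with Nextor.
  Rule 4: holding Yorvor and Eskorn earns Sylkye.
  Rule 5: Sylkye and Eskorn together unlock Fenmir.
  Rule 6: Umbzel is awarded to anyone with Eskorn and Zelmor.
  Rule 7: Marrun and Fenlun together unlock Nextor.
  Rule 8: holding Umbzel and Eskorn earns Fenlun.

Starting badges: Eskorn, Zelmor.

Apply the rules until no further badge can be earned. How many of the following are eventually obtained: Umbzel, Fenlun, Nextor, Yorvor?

2

With Eskorn and Zelmor, Umbzel is earned (Rule 6).
With Umbzel and Eskorn, Fenlun is earned (Rule 8).
Umbzel: reached.
Fenlun: reached.
Nextor would need Marrun and Fenlun (Rule 7), but Marrun is never earned.
Yorvor would need Marrun (Rule 2), but Marrun is never earned.
Reached: Umbzel and Fenlun — 2 of the 4.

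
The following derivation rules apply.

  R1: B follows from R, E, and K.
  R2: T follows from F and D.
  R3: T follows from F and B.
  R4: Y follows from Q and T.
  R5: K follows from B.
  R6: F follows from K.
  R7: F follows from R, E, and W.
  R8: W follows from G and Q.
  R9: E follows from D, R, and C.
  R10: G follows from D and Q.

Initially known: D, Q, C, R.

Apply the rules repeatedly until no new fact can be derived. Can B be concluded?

B would need R, E, and K (R1), but K is never established.

No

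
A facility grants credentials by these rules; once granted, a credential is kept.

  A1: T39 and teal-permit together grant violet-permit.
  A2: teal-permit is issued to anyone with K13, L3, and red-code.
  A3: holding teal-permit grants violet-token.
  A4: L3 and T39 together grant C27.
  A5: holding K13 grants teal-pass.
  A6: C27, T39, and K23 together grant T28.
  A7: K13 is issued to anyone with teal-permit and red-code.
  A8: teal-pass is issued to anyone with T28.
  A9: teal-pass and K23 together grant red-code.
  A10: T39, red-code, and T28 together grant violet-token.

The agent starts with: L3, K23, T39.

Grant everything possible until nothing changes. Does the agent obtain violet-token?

Yes

Holding L3 and T39 grants C27 (A4).
Holding C27, T39, and K23 grants T28 (A6).
Holding T28 grants teal-pass (A8).
Holding teal-pass and K23 grants red-code (A9).
Holding T39, red-code, and T28 grants violet-token (A10).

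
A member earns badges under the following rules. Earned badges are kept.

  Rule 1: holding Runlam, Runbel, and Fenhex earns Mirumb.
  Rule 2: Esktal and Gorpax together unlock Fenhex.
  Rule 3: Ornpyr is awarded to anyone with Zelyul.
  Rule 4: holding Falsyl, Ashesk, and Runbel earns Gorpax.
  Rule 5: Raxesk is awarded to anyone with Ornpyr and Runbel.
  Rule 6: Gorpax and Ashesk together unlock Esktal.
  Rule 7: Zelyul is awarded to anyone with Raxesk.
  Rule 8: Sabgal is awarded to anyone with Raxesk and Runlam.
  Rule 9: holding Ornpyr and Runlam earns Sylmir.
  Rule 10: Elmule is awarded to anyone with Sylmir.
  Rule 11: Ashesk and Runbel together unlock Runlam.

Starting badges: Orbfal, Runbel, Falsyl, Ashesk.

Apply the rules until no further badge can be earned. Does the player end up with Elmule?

Elmule would need Sylmir (Rule 10), but Sylmir is never earned.

No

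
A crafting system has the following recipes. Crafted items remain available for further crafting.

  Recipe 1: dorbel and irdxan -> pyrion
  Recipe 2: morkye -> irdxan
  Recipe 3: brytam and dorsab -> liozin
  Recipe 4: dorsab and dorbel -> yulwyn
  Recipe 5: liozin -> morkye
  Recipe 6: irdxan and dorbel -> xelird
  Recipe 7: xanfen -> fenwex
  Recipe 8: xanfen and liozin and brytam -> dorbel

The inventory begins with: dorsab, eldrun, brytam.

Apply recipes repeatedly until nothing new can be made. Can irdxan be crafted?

Yes

Using Recipe 3, brytam and dorsab make liozin.
Using Recipe 5, liozin makes morkye.
Using Recipe 2, morkye makes irdxan.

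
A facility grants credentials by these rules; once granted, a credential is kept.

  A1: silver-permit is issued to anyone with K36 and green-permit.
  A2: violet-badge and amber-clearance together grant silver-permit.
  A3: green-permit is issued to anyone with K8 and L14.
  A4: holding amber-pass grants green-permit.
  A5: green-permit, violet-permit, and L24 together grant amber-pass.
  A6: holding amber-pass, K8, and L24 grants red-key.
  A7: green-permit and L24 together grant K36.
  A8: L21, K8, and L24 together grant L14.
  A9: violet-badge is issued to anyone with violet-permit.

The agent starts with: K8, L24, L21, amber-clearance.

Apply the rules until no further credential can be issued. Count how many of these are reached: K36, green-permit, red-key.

Holding L21, K8, and L24 grants L14 (A8).
Holding K8 and L14 grants green-permit (A3).
Holding green-permit and L24 grants K36 (A7).
K36: reached.
green-permit: reached.
red-key would need amber-pass, K8, and L24 (A6), but amber-pass is never granted.
Reached: K36 and green-permit — 2 of the 3.

2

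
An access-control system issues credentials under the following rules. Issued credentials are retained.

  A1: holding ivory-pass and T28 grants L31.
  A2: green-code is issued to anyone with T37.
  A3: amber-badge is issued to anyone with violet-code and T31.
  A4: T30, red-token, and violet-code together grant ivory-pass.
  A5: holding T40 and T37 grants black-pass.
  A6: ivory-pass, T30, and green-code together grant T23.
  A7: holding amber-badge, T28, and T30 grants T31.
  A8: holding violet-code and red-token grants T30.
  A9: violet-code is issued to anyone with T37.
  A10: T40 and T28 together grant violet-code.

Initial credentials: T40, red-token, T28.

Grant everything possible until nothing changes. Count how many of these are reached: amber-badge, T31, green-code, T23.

0

amber-badge would need violet-code and T31 (A3), but T31 is never granted.
T31 would need amber-badge, T28, and T30 (A7), but amber-badge is never granted.
green-code would need T37 (A2), but T37 is never granted.
T23 would need ivory-pass, T30, and green-code (A6), but green-code is never granted.
None of the 4 are reached.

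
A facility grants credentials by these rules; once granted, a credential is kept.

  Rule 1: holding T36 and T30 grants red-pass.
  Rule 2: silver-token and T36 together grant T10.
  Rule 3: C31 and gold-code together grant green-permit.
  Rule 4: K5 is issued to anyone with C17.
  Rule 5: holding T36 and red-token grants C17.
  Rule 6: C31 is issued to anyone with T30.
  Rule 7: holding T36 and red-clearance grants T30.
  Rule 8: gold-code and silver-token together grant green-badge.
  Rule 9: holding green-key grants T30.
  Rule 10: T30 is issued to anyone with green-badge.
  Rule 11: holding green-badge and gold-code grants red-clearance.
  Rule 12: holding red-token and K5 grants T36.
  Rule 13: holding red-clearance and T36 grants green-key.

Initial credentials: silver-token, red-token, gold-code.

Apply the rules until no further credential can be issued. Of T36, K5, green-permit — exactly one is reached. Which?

green-permit

Holding gold-code and silver-token grants green-badge (Rule 8).
Holding green-badge grants T30 (Rule 10).
Holding T30 grants C31 (Rule 6).
Holding C31 and gold-code grants green-permit (Rule 3).
T36 would need red-token and K5 (Rule 12), but K5 is never granted. K5 would need C17 (Rule 4), but C17 is never granted.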